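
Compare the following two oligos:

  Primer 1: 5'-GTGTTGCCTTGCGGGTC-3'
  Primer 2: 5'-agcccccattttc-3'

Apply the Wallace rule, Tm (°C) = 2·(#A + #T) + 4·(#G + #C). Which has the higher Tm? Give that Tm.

Primer 1, 56°C

Primer 1: A+T=6, G+C=11 → Tm = 2(6)+4(11) = 56°C
Primer 2: A+T=6, G+C=7 → Tm = 2(6)+4(7) = 40°C
56°C vs 40°C → primer 1 is higher.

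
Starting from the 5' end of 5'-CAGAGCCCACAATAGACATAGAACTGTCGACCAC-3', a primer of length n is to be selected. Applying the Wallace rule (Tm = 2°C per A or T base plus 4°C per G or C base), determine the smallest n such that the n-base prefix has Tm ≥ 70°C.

First 23 bases: CAGAGCCCACAATAGACATAGAA → Tm = 66°C (< 70°C)
First 24 bases: CAGAGCCCACAATAGACATAGAAC → Tm = 70°C (≥ 70°C)
Each additional base adds 2°C (A/T) or 4°C (G/C), so Tm is non-decreasing in n; n = 24 is the first length to reach 70°C.

n = 24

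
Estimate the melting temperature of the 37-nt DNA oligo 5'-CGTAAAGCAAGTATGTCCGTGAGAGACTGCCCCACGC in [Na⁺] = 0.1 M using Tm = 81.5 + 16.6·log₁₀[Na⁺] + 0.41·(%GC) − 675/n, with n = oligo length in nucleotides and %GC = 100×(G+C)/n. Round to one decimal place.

Length n = 37. Counting bases: T=6, C=11, A=10, G=10
G+C = 21, so %GC = 21/37 × 100 = 56.757%
Salt term: 16.6 × (-1) = -16.6
GC term: 0.41 × 56.757 = 23.27; length term: −675/37 = −18.243
Tm = 81.5 + (-16.6) + 23.27 − 18.243 = 69.927 → 69.9°C

69.9°C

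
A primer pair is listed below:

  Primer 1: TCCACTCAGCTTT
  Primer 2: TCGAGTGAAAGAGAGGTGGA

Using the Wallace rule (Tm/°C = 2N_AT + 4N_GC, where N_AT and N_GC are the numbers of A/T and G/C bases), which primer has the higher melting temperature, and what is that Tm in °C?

Primer 1: A+T=7, G+C=6 → Tm = 2(7)+4(6) = 38°C
Primer 2: A+T=10, G+C=10 → Tm = 2(10)+4(10) = 60°C
38°C vs 60°C → primer 2 is higher.

Primer 2, 60°C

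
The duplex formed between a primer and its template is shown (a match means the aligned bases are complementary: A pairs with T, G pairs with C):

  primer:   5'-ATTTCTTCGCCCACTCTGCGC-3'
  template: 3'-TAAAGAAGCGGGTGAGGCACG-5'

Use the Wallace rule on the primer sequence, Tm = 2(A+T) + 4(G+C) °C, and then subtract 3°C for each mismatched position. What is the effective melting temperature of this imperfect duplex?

Primer base counts: A=2, T=7, G=3, C=9 → A+T=9, G+C=12
Perfect-match Tm = 2(9) + 4(12) = 18 + 48 = 66°C
Mismatches (positions where the bases are not complementary): 2 (at positions 17, 19)
Effective Tm = 66 − 2×3 = 66 − 6 = 60°C

60°C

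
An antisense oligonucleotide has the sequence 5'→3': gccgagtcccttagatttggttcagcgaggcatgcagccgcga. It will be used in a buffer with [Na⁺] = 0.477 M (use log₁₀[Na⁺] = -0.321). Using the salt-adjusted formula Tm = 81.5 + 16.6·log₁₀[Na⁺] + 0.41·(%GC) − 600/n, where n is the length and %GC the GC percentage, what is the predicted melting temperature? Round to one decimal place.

87.0°C

Length n = 43. Counting bases: G=14, A=8, C=12, T=9
G+C = 26, so %GC = 26/43 × 100 = 60.465%
Salt term: 16.6 × (-0.321) = -5.329
GC term: 0.41 × 60.465 = 24.791; length term: −600/43 = −13.953
Tm = 81.5 + (-5.329) + 24.791 − 13.953 = 87.009 → 87.0°C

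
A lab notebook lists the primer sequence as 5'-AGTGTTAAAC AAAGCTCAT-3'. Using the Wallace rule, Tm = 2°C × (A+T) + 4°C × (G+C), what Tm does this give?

Counting bases: T=5, A=8, C=3, G=3
A+T = 13, G+C = 6
Tm = 4·6 + 2·13 = 24 + 26 = 50°C

50°C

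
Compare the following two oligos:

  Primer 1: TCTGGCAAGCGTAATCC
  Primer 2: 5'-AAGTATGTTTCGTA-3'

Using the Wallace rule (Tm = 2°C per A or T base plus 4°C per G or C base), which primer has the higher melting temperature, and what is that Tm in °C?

Primer 1: A+T=8, G+C=9 → Tm = 2(8)+4(9) = 52°C
Primer 2: A+T=10, G+C=4 → Tm = 2(10)+4(4) = 36°C
52°C vs 36°C → primer 1 is higher.

Primer 1, 52°C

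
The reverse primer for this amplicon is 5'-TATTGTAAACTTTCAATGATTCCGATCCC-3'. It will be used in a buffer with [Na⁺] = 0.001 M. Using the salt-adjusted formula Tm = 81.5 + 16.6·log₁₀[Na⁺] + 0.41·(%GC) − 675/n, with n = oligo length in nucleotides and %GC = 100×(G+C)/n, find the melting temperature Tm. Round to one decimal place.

22.6°C

Length n = 29. Base counts: C=7, G=3, T=11, A=8
G+C = 10, so %GC = 10/29 × 100 = 34.483%
Salt term: 16.6 × (-3) = -49.8
GC term: 0.41 × 34.483 = 14.138; length term: −675/29 = −23.276
Tm = 81.5 + (-49.8) + 14.138 − 23.276 = 22.562 → 22.6°C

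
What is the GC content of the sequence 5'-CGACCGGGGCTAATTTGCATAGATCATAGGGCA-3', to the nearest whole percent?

Base counts: G=10, C=7, A=9, T=7
G+C = 10 + 7 = 17 out of 33 bases
%GC = 17/33 × 100 = 51.52% ≈ 52%

52%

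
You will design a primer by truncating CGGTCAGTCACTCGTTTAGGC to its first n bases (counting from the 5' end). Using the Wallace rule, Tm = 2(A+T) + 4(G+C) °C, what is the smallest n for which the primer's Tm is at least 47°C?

First 14 bases: CGGTCAGTCACTCG → Tm = 46°C (< 47°C)
First 15 bases: CGGTCAGTCACTCGT → Tm = 48°C (≥ 47°C)
Each additional base adds 2°C (A/T) or 4°C (G/C), so Tm is non-decreasing in n; n = 15 is the first length to reach 47°C.

n = 15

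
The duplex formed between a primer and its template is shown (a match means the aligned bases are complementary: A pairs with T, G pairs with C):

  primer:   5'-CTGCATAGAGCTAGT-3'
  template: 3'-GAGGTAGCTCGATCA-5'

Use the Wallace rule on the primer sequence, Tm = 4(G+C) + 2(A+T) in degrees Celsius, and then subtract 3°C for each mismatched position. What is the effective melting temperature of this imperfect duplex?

38°C

Primer base counts: A=4, T=4, G=4, C=3 → A+T=8, G+C=7
Perfect-match Tm = 2(8) + 4(7) = 16 + 28 = 44°C
Mismatches (positions where the bases are not complementary): 2 (at positions 3, 7)
Effective Tm = 44 − 2×3 = 44 − 6 = 38°C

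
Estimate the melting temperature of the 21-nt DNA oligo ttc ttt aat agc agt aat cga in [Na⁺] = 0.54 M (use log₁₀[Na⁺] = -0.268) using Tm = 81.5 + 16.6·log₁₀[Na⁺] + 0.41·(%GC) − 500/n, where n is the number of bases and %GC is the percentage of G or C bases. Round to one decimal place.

Length n = 21. Scanning the sequence gives A=7, G=3, T=8, C=3.
G+C = 6, so %GC = 6/21 × 100 = 28.571%
Salt term: 16.6 × (-0.268) = -4.449
GC term: 0.41 × 28.571 = 11.714; length term: −500/21 = −23.81
Tm = 81.5 + (-4.449) + 11.714 − 23.81 = 64.955 → 65.0°C

65.0°C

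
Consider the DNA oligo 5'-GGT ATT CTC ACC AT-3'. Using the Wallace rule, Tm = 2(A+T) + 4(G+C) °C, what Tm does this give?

G=2, T=5, A=3, C=4
So N_AT = 8 and N_GC = 6.
Tm = 4·6 + 2·8 = 24 + 16 = 40°C

40°C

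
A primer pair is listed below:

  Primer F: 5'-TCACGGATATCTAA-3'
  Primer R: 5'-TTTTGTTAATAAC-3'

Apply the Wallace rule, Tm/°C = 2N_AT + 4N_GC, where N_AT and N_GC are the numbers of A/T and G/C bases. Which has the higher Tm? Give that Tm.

Primer F: A+T=9, G+C=5 → Tm = 2(9)+4(5) = 38°C
Primer R: A+T=11, G+C=2 → Tm = 2(11)+4(2) = 30°C
38°C vs 30°C → primer F is higher.

Primer F, 38°C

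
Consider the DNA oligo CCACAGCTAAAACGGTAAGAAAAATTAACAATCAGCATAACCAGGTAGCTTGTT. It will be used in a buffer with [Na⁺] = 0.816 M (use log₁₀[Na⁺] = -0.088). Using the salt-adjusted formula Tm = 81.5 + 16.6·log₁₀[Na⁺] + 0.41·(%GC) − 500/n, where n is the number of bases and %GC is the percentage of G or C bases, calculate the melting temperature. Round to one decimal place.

86.0°C

Length n = 54. G=9, C=11, A=23, T=11
G+C = 20, so %GC = 20/54 × 100 = 37.037%
Salt term: 16.6 × (-0.088) = -1.461
GC term: 0.41 × 37.037 = 15.185; length term: −500/54 = −9.259
Tm = 81.5 + (-1.461) + 15.185 − 9.259 = 85.965 → 86.0°C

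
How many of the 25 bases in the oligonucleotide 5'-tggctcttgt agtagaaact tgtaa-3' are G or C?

9

Scanning the sequence gives T=9, G=6, C=3, A=7.
Total G or C: 6 + 3 = 9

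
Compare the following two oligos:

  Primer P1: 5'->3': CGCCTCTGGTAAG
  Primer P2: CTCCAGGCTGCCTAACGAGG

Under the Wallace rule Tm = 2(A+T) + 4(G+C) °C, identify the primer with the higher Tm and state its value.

Primer P1: A+T=5, G+C=8 → Tm = 2(5)+4(8) = 42°C
Primer P2: A+T=7, G+C=13 → Tm = 2(7)+4(13) = 66°C
42°C vs 66°C → primer P2 is higher.

Primer P2, 66°C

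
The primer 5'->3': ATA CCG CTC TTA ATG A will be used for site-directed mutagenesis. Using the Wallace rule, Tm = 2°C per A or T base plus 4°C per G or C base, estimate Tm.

G=2, T=5, A=5, C=4
So N_AT = 10 and N_GC = 6.
Tm = 4·6 + 2·10 = 24 + 20 = 44°C

44°C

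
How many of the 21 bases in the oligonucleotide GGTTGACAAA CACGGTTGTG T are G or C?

Base counts: C=3, T=6, G=7, A=5
G+C = 7 + 3 = 10

10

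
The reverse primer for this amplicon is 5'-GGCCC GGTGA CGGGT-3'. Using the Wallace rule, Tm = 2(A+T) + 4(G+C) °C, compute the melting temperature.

Scanning the sequence gives G=8, C=4, T=2, A=1.
So N_AT = 3 and N_GC = 12.
Tm = 2(3) + 4(12) = 6 + 48 = 54°C

54°C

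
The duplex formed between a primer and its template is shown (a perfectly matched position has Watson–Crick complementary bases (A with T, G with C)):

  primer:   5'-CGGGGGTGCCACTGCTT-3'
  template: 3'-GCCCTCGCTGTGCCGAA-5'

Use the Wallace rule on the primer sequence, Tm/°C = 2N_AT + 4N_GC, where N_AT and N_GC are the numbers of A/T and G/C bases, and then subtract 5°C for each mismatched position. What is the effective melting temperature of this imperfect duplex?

Primer base counts: A=1, T=4, G=7, C=5 → A+T=5, G+C=12
Perfect-match Tm = 2(5) + 4(12) = 10 + 48 = 58°C
Mismatches (positions where the bases are not complementary): 4 (at positions 5, 7, 9, 13)
Effective Tm = 58 − 4×5 = 58 − 20 = 38°C

38°C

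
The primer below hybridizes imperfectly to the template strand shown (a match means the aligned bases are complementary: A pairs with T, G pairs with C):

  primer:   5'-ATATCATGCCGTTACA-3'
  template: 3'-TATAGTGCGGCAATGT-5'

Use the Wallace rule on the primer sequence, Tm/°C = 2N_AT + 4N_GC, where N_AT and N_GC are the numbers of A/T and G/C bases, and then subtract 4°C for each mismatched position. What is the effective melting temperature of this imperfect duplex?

40°C

Primer base counts: A=5, T=5, G=2, C=4 → A+T=10, G+C=6
Perfect-match Tm = 2(10) + 4(6) = 20 + 24 = 44°C
Mismatches (positions where the bases are not complementary): 1 (at position 7)
Effective Tm = 44 − 1×4 = 44 − 4 = 40°C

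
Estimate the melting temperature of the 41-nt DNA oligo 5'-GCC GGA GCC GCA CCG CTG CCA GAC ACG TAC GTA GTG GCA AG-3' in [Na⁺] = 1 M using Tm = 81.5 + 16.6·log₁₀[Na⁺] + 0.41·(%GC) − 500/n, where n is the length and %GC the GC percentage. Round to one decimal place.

Length n = 41. Scanning the sequence gives T=4, G=14, A=9, C=14.
G+C = 28, so %GC = 28/41 × 100 = 68.293%
Salt term: 16.6 × (0) = 0
GC term: 0.41 × 68.293 = 28; length term: −500/41 = −12.195
Tm = 81.5 + (0) + 28 − 12.195 = 97.305 → 97.3°C

97.3°C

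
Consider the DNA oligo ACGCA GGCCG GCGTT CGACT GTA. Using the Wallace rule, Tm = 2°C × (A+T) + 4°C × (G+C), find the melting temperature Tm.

Scanning the sequence gives C=7, A=4, G=8, T=4.
AT pairs contribute 8, GC pairs contribute 15.
Tm = 2(8) + 4(15) = 16 + 60 = 76°C

76°C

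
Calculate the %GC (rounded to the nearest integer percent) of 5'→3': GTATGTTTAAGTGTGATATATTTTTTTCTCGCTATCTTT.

26%

Base counts: G=6, A=7, C=4, T=22
G+C = 6 + 4 = 10 out of 39 bases
%GC = 10/39 × 100 = 25.64% ≈ 26%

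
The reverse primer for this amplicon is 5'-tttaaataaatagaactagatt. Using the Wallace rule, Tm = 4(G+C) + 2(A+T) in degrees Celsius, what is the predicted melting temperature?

50°C

Scanning the sequence gives C=1, G=2, T=8, A=11.
AT pairs contribute 19, GC pairs contribute 3.
Tm = 4·3 + 2·19 = 12 + 38 = 50°C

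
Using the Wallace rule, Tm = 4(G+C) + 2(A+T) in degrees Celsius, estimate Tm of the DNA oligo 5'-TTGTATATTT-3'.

22°C

Scanning the sequence gives T=7, G=1, C=0, A=2.
A+T = 9, G+C = 1
Tm = 2×9 + 4×1 = 22°C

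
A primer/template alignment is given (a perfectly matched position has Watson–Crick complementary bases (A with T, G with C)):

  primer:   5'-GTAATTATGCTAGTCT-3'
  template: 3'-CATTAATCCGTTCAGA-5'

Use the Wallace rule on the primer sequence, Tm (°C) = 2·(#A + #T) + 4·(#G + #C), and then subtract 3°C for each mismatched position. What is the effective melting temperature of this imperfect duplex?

36°C

Primer base counts: A=4, T=7, G=3, C=2 → A+T=11, G+C=5
Perfect-match Tm = 2(11) + 4(5) = 22 + 20 = 42°C
Mismatches (positions where the bases are not complementary): 2 (at positions 8, 11)
Effective Tm = 42 − 2×3 = 42 − 6 = 36°C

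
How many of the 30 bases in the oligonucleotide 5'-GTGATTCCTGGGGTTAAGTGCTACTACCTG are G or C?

15

Counting bases: A=5, G=9, T=10, C=6
G+C = 9 + 6 = 15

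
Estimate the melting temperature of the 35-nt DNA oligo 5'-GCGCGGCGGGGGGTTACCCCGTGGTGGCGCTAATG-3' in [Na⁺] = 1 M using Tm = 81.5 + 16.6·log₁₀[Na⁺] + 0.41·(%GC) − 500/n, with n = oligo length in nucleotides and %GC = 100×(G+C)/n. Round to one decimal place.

97.7°C

Length n = 35. Counting bases: T=6, G=17, A=3, C=9
G+C = 26, so %GC = 26/35 × 100 = 74.286%
Salt term: 16.6 × (0) = 0
GC term: 0.41 × 74.286 = 30.457; length term: −500/35 = −14.286
Tm = 81.5 + (0) + 30.457 − 14.286 = 97.671 → 97.7°C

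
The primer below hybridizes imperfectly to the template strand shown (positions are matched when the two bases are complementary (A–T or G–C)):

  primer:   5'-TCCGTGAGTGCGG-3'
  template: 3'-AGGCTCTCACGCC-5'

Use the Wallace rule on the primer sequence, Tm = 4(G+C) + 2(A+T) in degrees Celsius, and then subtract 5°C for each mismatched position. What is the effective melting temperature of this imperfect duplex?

39°C

Primer base counts: A=1, T=3, G=6, C=3 → A+T=4, G+C=9
Perfect-match Tm = 2(4) + 4(9) = 8 + 36 = 44°C
Mismatches (positions where the bases are not complementary): 1 (at position 5)
Effective Tm = 44 − 1×5 = 44 − 5 = 39°C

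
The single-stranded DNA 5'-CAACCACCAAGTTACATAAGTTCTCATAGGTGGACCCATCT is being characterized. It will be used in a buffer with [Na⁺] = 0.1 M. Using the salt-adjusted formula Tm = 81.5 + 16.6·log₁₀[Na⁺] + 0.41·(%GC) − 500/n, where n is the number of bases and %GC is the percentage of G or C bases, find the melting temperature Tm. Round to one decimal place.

Length n = 41. C=12, T=10, A=13, G=6
G+C = 18, so %GC = 18/41 × 100 = 43.902%
Salt term: 16.6 × (-1) = -16.6
GC term: 0.41 × 43.902 = 18; length term: −500/41 = −12.195
Tm = 81.5 + (-16.6) + 18 − 12.195 = 70.705 → 70.7°C

70.7°C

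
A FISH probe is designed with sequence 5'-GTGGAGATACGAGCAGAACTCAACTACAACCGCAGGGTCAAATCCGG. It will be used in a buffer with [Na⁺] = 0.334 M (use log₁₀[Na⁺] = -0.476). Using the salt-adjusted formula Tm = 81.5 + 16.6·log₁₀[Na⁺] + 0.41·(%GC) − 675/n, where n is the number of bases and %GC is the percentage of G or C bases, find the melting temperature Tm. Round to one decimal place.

Length n = 47. Counting bases: A=16, T=6, G=13, C=12
G+C = 25, so %GC = 25/47 × 100 = 53.191%
Salt term: 16.6 × (-0.476) = -7.902
GC term: 0.41 × 53.191 = 21.808; length term: −675/47 = −14.362
Tm = 81.5 + (-7.902) + 21.808 − 14.362 = 81.044 → 81.0°C

81.0°C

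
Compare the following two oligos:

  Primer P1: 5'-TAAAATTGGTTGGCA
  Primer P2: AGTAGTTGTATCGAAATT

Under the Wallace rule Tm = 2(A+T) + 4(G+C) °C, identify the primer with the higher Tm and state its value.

Primer P1: A+T=10, G+C=5 → Tm = 2(10)+4(5) = 40°C
Primer P2: A+T=13, G+C=5 → Tm = 2(13)+4(5) = 46°C
40°C vs 46°C → primer P2 is higher.

Primer P2, 46°C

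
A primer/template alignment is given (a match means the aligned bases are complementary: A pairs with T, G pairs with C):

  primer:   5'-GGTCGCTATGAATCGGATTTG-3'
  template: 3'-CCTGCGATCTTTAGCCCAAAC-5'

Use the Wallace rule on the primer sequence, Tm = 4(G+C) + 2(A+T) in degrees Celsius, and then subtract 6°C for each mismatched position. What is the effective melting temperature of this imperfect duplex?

38°C

Primer base counts: A=4, T=7, G=7, C=3 → A+T=11, G+C=10
Perfect-match Tm = 2(11) + 4(10) = 22 + 40 = 62°C
Mismatches (positions where the bases are not complementary): 4 (at positions 3, 9, 10, 17)
Effective Tm = 62 − 4×6 = 62 − 24 = 38°C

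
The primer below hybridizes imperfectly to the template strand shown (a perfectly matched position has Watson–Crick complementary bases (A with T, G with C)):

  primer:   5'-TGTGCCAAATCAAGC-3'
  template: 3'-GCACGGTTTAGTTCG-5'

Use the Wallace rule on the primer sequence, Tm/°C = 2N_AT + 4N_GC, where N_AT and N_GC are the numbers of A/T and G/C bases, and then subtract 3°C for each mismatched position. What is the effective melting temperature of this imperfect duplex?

Primer base counts: A=5, T=3, G=3, C=4 → A+T=8, G+C=7
Perfect-match Tm = 2(8) + 4(7) = 16 + 28 = 44°C
Mismatches (positions where the bases are not complementary): 1 (at position 1)
Effective Tm = 44 − 1×3 = 44 − 3 = 41°C

41°C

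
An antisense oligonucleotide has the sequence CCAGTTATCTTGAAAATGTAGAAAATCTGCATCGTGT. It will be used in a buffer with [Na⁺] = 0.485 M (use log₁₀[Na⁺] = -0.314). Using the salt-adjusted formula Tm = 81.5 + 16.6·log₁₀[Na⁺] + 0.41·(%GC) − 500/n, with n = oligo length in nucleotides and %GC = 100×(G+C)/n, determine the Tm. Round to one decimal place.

77.2°C

Length n = 37. Base counts: A=12, C=6, G=7, T=12
G+C = 13, so %GC = 13/37 × 100 = 35.135%
Salt term: 16.6 × (-0.314) = -5.212
GC term: 0.41 × 35.135 = 14.405; length term: −500/37 = −13.514
Tm = 81.5 + (-5.212) + 14.405 − 13.514 = 77.179 → 77.2°C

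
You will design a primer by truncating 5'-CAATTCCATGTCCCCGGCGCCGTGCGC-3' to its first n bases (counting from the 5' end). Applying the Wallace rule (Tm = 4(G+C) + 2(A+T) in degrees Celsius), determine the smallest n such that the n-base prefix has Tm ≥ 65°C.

First 19 bases: CAATTCCATGTCCCCGGCG → Tm = 62°C (< 65°C)
First 20 bases: CAATTCCATGTCCCCGGCGC → Tm = 66°C (≥ 65°C)
Since every base adds ≥2°C, Tm only increases with n, so the threshold is first crossed at n = 20.

n = 20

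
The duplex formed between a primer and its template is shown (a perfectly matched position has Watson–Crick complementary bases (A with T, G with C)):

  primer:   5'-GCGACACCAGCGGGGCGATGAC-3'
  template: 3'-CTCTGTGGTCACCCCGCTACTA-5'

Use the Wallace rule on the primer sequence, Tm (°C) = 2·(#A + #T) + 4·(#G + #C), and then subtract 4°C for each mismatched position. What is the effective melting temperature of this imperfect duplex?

64°C

Primer base counts: A=5, T=1, G=9, C=7 → A+T=6, G+C=16
Perfect-match Tm = 2(6) + 4(16) = 12 + 64 = 76°C
Mismatches (positions where the bases are not complementary): 3 (at positions 2, 11, 22)
Effective Tm = 76 − 3×4 = 76 − 12 = 64°C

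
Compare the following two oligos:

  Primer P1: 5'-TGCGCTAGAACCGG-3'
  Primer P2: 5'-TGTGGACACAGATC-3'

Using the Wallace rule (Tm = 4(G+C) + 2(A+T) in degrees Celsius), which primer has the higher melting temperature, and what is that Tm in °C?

Primer P1, 46°C

Primer P1: A+T=5, G+C=9 → Tm = 2(5)+4(9) = 46°C
Primer P2: A+T=7, G+C=7 → Tm = 2(7)+4(7) = 42°C
46°C vs 42°C → primer P1 is higher.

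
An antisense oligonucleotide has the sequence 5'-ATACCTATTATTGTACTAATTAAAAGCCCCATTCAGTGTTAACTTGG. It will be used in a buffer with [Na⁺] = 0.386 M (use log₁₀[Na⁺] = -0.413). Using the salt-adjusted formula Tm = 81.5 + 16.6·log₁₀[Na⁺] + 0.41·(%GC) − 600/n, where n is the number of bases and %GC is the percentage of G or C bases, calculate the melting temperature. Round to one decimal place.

75.0°C

Length n = 47. Base counts: C=9, A=15, G=6, T=17
G+C = 15, so %GC = 15/47 × 100 = 31.915%
Salt term: 16.6 × (-0.413) = -6.856
GC term: 0.41 × 31.915 = 13.085; length term: −600/47 = −12.766
Tm = 81.5 + (-6.856) + 13.085 − 12.766 = 74.963 → 75.0°C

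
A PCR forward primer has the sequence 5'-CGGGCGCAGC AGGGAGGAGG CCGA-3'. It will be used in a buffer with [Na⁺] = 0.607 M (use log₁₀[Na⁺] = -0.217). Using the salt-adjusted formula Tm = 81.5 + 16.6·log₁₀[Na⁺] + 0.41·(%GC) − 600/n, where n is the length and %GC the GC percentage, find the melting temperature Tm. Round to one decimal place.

Length n = 24. Scanning the sequence gives A=5, C=6, G=13, T=0.
G+C = 19, so %GC = 19/24 × 100 = 79.167%
Salt term: 16.6 × (-0.217) = -3.602
GC term: 0.41 × 79.167 = 32.458; length term: −600/24 = −25
Tm = 81.5 + (-3.602) + 32.458 − 25 = 85.356 → 85.4°C

85.4°C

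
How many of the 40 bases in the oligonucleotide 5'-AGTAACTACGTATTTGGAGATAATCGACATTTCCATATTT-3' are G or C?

Counting bases: G=6, T=15, A=13, C=6
G+C = 6 + 6 = 12

12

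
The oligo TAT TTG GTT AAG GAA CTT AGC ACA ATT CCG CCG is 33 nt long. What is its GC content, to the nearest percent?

C=7, G=7, A=9, T=10
G+C = 7 + 7 = 14 out of 33 bases
%GC = 14/33 × 100 = 42.42% ≈ 42%

42%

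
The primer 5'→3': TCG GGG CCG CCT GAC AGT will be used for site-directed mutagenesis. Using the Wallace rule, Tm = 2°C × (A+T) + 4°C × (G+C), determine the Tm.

62°C

G=7, C=6, T=3, A=2
So N_AT = 5 and N_GC = 13.
Tm = 2(5) + 4(13) = 10 + 52 = 62°C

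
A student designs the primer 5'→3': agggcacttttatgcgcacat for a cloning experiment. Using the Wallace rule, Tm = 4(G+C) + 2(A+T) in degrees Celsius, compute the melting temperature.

62°C

Counting bases: T=6, G=5, C=5, A=5
So N_AT = 11 and N_GC = 10.
Tm = 4·10 + 2·11 = 40 + 22 = 62°C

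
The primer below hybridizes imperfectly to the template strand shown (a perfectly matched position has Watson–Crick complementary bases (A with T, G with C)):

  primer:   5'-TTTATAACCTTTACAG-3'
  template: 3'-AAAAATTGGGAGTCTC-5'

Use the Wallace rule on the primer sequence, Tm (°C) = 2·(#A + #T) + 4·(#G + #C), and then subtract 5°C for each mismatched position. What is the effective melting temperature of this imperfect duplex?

20°C

Primer base counts: A=5, T=7, G=1, C=3 → A+T=12, G+C=4
Perfect-match Tm = 2(12) + 4(4) = 24 + 16 = 40°C
Mismatches (positions where the bases are not complementary): 4 (at positions 4, 10, 12, 14)
Effective Tm = 40 − 4×5 = 40 − 20 = 20°C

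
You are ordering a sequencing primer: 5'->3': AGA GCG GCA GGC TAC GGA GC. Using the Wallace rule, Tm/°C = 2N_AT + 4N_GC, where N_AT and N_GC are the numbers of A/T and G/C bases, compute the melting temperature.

68°C

T=1, C=5, A=5, G=9
AT pairs contribute 6, GC pairs contribute 14.
Tm = 2(6) + 4(14) = 12 + 56 = 68°C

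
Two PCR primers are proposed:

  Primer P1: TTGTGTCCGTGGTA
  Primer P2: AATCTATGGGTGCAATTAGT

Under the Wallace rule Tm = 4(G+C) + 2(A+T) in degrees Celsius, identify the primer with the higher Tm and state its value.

Primer P2, 54°C

Primer P1: A+T=7, G+C=7 → Tm = 2(7)+4(7) = 42°C
Primer P2: A+T=13, G+C=7 → Tm = 2(13)+4(7) = 54°C
42°C vs 54°C → primer P2 is higher.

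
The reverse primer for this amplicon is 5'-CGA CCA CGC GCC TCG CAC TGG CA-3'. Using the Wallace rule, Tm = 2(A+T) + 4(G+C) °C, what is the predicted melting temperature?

80°C

G=6, A=4, C=11, T=2
AT pairs contribute 6, GC pairs contribute 17.
Tm = 2×6 + 4×17 = 80°C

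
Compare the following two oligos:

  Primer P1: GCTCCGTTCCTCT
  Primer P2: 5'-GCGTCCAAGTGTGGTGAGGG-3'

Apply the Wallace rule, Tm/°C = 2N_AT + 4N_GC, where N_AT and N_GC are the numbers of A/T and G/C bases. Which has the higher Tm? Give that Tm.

Primer P1: A+T=5, G+C=8 → Tm = 2(5)+4(8) = 42°C
Primer P2: A+T=7, G+C=13 → Tm = 2(7)+4(13) = 66°C
42°C vs 66°C → primer P2 is higher.

Primer P2, 66°C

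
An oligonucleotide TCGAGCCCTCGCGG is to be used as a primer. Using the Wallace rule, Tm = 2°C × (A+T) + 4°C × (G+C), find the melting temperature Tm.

C=6, G=5, A=1, T=2
So N_AT = 3 and N_GC = 11.
Tm = 4·11 + 2·3 = 44 + 6 = 50°C

50°C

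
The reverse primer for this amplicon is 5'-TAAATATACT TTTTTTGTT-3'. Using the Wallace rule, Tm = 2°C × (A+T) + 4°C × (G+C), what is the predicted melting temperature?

42°C

Base counts: T=12, C=1, G=1, A=5
AT pairs contribute 17, GC pairs contribute 2.
Tm = 2×17 + 4×2 = 42°C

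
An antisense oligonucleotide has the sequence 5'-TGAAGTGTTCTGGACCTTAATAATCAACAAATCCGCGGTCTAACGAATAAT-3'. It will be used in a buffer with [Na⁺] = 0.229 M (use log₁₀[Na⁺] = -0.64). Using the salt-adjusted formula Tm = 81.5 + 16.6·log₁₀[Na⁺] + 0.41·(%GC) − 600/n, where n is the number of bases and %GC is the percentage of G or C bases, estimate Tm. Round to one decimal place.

Length n = 51. G=9, A=18, C=10, T=14
G+C = 19, so %GC = 19/51 × 100 = 37.255%
Salt term: 16.6 × (-0.64) = -10.624
GC term: 0.41 × 37.255 = 15.275; length term: −600/51 = −11.765
Tm = 81.5 + (-10.624) + 15.275 − 11.765 = 74.386 → 74.4°C

74.4°C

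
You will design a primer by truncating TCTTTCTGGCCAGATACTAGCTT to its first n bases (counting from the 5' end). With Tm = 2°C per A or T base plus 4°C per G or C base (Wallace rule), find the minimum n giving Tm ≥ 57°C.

First 19 bases: TCTTTCTGGCCAGATACTA → Tm = 54°C (< 57°C)
First 20 bases: TCTTTCTGGCCAGATACTAG → Tm = 58°C (≥ 57°C)
Since every base adds ≥2°C, Tm only increases with n, so the threshold is first crossed at n = 20.

n = 20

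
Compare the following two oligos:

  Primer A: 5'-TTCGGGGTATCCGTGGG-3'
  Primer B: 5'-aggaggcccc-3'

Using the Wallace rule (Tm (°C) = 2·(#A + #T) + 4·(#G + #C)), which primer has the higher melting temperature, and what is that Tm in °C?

Primer A: A+T=6, G+C=11 → Tm = 2(6)+4(11) = 56°C
Primer B: A+T=2, G+C=8 → Tm = 2(2)+4(8) = 36°C
56°C vs 36°C → primer A is higher.

Primer A, 56°C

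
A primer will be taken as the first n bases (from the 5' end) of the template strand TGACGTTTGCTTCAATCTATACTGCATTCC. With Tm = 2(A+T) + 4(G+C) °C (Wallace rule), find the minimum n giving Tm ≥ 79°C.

n = 29

First 28 bases: TGACGTTTGCTTCAATCTATACTGCATT → Tm = 76°C (< 79°C)
First 29 bases: TGACGTTTGCTTCAATCTATACTGCATTC → Tm = 80°C (≥ 79°C)
Since every base adds ≥2°C, Tm only increases with n, so the threshold is first crossed at n = 29.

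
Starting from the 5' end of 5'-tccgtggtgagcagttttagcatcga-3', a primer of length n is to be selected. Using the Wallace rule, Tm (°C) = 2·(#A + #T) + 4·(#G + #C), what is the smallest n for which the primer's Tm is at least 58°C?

First 19 bases: TCCGTGGTGAGCAGTTTTA → Tm = 56°C (< 58°C)
First 20 bases: TCCGTGGTGAGCAGTTTTAG → Tm = 60°C (≥ 58°C)
Since every base adds ≥2°C, Tm only increases with n, so the threshold is first crossed at n = 20.

n = 20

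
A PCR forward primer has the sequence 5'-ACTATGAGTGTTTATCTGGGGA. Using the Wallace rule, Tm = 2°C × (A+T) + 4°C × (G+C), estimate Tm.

62°C

Counting bases: A=5, T=8, G=7, C=2
A+T = 13, G+C = 9
Tm = 2(13) + 4(9) = 26 + 36 = 62°C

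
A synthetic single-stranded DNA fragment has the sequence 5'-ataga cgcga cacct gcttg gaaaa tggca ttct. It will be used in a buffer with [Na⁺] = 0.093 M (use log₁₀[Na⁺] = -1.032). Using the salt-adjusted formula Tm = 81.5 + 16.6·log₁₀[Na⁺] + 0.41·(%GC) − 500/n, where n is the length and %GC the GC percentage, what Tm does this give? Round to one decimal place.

Length n = 34. Counting bases: T=8, A=10, C=8, G=8
G+C = 16, so %GC = 16/34 × 100 = 47.059%
Salt term: 16.6 × (-1.032) = -17.131
GC term: 0.41 × 47.059 = 19.294; length term: −500/34 = −14.706
Tm = 81.5 + (-17.131) + 19.294 − 14.706 = 68.957 → 69.0°C

69.0°C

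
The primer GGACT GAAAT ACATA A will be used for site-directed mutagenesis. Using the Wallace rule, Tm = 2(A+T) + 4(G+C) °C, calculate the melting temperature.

42°C

Scanning the sequence gives T=3, G=3, A=8, C=2.
So N_AT = 11 and N_GC = 5.
Tm = 2×11 + 4×5 = 42°C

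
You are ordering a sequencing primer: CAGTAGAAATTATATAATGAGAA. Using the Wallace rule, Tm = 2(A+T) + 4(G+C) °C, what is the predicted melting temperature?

Scanning the sequence gives C=1, T=6, G=4, A=12.
A+T = 18, G+C = 5
Tm = 4·5 + 2·18 = 20 + 36 = 56°C

56°C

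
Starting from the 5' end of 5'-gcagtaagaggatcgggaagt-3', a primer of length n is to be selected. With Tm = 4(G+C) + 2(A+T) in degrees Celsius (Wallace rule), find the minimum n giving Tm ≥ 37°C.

First 12 bases: GCAGTAAGAGGA → Tm = 36°C (< 37°C)
First 13 bases: GCAGTAAGAGGAT → Tm = 38°C (≥ 37°C)
Each additional base adds 2°C (A/T) or 4°C (G/C), so Tm is non-decreasing in n; n = 13 is the first length to reach 37°C.

n = 13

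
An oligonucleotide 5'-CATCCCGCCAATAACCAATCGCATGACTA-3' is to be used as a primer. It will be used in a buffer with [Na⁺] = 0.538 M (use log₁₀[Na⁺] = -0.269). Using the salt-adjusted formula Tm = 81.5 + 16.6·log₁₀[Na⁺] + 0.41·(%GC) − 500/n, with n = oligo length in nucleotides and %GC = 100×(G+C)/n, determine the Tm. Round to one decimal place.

79.6°C

Length n = 29. Counting bases: G=3, A=10, T=5, C=11
G+C = 14, so %GC = 14/29 × 100 = 48.276%
Salt term: 16.6 × (-0.269) = -4.465
GC term: 0.41 × 48.276 = 19.793; length term: −500/29 = −17.241
Tm = 81.5 + (-4.465) + 19.793 − 17.241 = 79.587 → 79.6°C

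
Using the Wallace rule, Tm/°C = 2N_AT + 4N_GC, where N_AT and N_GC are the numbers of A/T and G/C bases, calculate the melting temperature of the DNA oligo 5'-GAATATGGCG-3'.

30°C

T=2, C=1, A=3, G=4
AT pairs contribute 5, GC pairs contribute 5.
Tm = 2(5) + 4(5) = 10 + 20 = 30°C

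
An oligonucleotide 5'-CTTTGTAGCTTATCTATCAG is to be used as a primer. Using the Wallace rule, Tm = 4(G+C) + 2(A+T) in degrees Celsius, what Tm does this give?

54°C

C=4, A=4, T=9, G=3
So N_AT = 13 and N_GC = 7.
Tm = 4·7 + 2·13 = 28 + 26 = 54°C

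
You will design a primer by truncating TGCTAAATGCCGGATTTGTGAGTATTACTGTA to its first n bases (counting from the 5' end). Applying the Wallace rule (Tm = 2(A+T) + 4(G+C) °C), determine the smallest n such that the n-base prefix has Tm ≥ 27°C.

First 9 bases: TGCTAAATG → Tm = 24°C (< 27°C)
First 10 bases: TGCTAAATGC → Tm = 28°C (≥ 27°C)
Each additional base adds 2°C (A/T) or 4°C (G/C), so Tm is non-decreasing in n; n = 10 is the first length to reach 27°C.

n = 10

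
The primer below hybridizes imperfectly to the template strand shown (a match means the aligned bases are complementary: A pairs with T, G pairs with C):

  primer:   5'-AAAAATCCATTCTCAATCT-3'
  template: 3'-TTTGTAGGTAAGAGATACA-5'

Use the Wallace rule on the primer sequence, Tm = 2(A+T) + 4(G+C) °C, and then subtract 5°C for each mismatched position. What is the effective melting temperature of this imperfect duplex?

33°C

Primer base counts: A=8, T=6, G=0, C=5 → A+T=14, G+C=5
Perfect-match Tm = 2(14) + 4(5) = 28 + 20 = 48°C
Mismatches (positions where the bases are not complementary): 3 (at positions 4, 15, 18)
Effective Tm = 48 − 3×5 = 48 − 15 = 33°C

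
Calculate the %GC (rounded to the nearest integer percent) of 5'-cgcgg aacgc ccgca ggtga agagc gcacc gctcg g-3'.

75%

C=13, G=14, A=7, T=2
G+C = 14 + 13 = 27 out of 36 bases
%GC = 27/36 × 100 = 75% ≈ 75%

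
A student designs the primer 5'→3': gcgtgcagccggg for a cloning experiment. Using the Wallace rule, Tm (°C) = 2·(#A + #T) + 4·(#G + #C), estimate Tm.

Base counts: C=4, A=1, G=7, T=1
So N_AT = 2 and N_GC = 11.
Tm = 4·11 + 2·2 = 44 + 4 = 48°C

48°C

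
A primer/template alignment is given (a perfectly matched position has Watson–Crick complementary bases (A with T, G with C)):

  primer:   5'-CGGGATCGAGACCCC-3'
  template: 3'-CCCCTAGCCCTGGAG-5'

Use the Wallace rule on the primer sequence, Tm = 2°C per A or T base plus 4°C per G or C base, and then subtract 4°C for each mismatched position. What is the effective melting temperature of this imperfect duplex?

40°C

Primer base counts: A=3, T=1, G=5, C=6 → A+T=4, G+C=11
Perfect-match Tm = 2(4) + 4(11) = 8 + 44 = 52°C
Mismatches (positions where the bases are not complementary): 3 (at positions 1, 9, 14)
Effective Tm = 52 − 3×4 = 52 − 12 = 40°C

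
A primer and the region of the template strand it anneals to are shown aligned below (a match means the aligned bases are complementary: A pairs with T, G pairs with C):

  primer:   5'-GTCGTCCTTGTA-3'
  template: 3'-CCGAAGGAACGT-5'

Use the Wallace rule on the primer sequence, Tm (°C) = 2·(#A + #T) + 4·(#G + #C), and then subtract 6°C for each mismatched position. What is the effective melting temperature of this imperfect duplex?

18°C

Primer base counts: A=1, T=5, G=3, C=3 → A+T=6, G+C=6
Perfect-match Tm = 2(6) + 4(6) = 12 + 24 = 36°C
Mismatches (positions where the bases are not complementary): 3 (at positions 2, 4, 11)
Effective Tm = 36 − 3×6 = 36 − 18 = 18°C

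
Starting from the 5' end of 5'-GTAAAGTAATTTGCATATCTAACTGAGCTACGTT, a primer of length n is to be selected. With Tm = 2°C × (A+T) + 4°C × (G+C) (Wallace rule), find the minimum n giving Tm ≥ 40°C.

First 15 bases: GTAAAGTAATTTGCA → Tm = 38°C (< 40°C)
First 16 bases: GTAAAGTAATTTGCAT → Tm = 40°C (≥ 40°C)
Each additional base adds 2°C (A/T) or 4°C (G/C), so Tm is non-decreasing in n; n = 16 is the first length to reach 40°C.

n = 16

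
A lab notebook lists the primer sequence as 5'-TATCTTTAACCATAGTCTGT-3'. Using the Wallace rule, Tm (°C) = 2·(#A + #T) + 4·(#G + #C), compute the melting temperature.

Counting bases: T=9, G=2, C=4, A=5
AT pairs contribute 14, GC pairs contribute 6.
Tm = 2(14) + 4(6) = 28 + 24 = 52°C

52°C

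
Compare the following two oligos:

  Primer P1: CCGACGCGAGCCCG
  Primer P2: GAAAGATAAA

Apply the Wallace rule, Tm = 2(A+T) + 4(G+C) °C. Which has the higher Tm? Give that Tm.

Primer P1: A+T=2, G+C=12 → Tm = 2(2)+4(12) = 52°C
Primer P2: A+T=8, G+C=2 → Tm = 2(8)+4(2) = 24°C
52°C vs 24°C → primer P1 is higher.

Primer P1, 52°C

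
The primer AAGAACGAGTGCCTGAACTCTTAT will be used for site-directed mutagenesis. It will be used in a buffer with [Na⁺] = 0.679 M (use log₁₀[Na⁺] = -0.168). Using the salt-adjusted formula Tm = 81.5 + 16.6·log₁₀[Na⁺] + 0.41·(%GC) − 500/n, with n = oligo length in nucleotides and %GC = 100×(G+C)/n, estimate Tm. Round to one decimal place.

75.0°C

Length n = 24. Base counts: T=6, C=5, A=8, G=5
G+C = 10, so %GC = 10/24 × 100 = 41.667%
Salt term: 16.6 × (-0.168) = -2.789
GC term: 0.41 × 41.667 = 17.083; length term: −500/24 = −20.833
Tm = 81.5 + (-2.789) + 17.083 − 20.833 = 74.961 → 75.0°C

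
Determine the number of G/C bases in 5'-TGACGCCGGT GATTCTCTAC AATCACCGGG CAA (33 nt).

18

Counting bases: G=8, A=8, C=10, T=7
Total G or C: 8 + 10 = 18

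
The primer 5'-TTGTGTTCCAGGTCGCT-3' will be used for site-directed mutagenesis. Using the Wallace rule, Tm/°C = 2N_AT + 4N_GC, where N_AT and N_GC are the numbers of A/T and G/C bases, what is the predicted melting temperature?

52°C

Counting bases: T=7, A=1, G=5, C=4
A+T = 8, G+C = 9
Tm = 2×8 + 4×9 = 52°C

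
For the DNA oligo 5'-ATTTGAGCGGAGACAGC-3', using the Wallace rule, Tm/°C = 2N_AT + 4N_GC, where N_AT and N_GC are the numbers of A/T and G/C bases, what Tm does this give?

Base counts: A=5, T=3, G=6, C=3
AT pairs contribute 8, GC pairs contribute 9.
Tm = 4·9 + 2·8 = 36 + 16 = 52°C

52°C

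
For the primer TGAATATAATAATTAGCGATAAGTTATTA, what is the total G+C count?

G=4, C=1, A=13, T=11
Total G or C: 4 + 1 = 5

5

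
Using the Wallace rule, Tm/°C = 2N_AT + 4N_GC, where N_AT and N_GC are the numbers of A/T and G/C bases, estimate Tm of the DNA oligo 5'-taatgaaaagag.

30°C

Base counts: T=2, A=7, C=0, G=3
A+T = 9, G+C = 3
Tm = 2×9 + 4×3 = 30°C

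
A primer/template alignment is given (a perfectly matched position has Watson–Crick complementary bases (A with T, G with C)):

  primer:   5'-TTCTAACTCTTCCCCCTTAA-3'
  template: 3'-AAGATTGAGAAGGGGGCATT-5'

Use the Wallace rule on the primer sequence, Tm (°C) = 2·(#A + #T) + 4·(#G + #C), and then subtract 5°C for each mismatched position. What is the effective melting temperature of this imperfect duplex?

51°C

Primer base counts: A=4, T=8, G=0, C=8 → A+T=12, G+C=8
Perfect-match Tm = 2(12) + 4(8) = 24 + 32 = 56°C
Mismatches (positions where the bases are not complementary): 1 (at position 17)
Effective Tm = 56 − 1×5 = 56 − 5 = 51°C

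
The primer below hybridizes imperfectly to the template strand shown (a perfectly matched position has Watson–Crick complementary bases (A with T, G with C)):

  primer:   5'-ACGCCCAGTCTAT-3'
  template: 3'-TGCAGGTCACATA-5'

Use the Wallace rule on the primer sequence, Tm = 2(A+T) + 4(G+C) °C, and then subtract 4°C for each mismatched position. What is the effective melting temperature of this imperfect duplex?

32°C

Primer base counts: A=3, T=3, G=2, C=5 → A+T=6, G+C=7
Perfect-match Tm = 2(6) + 4(7) = 12 + 28 = 40°C
Mismatches (positions where the bases are not complementary): 2 (at positions 4, 10)
Effective Tm = 40 − 2×4 = 40 − 8 = 32°C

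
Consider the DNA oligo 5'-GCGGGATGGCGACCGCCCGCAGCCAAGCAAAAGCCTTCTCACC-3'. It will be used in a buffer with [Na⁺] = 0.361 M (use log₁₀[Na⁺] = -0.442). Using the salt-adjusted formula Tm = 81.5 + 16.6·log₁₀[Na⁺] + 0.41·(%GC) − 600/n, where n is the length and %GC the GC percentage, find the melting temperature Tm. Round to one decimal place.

87.9°C

Length n = 43. Base counts: T=4, G=12, C=17, A=10
G+C = 29, so %GC = 29/43 × 100 = 67.442%
Salt term: 16.6 × (-0.442) = -7.337
GC term: 0.41 × 67.442 = 27.651; length term: −600/43 = −13.953
Tm = 81.5 + (-7.337) + 27.651 − 13.953 = 87.861 → 87.9°C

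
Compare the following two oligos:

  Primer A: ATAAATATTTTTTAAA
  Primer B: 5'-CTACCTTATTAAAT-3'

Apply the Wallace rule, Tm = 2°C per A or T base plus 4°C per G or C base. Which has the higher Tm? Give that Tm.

Primer B, 34°C

Primer A: A+T=16, G+C=0 → Tm = 2(16)+4(0) = 32°C
Primer B: A+T=11, G+C=3 → Tm = 2(11)+4(3) = 34°C
32°C vs 34°C → primer B is higher.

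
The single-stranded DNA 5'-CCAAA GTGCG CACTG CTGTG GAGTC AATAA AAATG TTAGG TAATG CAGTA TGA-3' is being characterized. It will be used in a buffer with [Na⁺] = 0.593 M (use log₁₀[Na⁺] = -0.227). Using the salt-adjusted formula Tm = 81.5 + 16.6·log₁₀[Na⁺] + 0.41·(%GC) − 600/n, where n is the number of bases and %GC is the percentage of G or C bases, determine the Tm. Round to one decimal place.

Length n = 53. Counting bases: T=13, C=8, G=14, A=18
G+C = 22, so %GC = 22/53 × 100 = 41.509%
Salt term: 16.6 × (-0.227) = -3.768
GC term: 0.41 × 41.509 = 17.019; length term: −600/53 = −11.321
Tm = 81.5 + (-3.768) + 17.019 − 11.321 = 83.43 → 83.4°C

83.4°C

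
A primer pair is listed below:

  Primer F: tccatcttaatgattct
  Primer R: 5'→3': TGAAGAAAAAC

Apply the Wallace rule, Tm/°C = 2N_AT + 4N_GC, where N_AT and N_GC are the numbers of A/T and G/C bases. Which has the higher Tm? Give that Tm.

Primer F, 44°C

Primer F: A+T=12, G+C=5 → Tm = 2(12)+4(5) = 44°C
Primer R: A+T=8, G+C=3 → Tm = 2(8)+4(3) = 28°C
44°C vs 28°C → primer F is higher.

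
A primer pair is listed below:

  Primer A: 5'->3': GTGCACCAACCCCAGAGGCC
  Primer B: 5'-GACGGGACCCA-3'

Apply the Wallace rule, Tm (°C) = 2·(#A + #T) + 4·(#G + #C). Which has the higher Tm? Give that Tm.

Primer A: A+T=6, G+C=14 → Tm = 2(6)+4(14) = 68°C
Primer B: A+T=3, G+C=8 → Tm = 2(3)+4(8) = 38°C
68°C vs 38°C → primer A is higher.

Primer A, 68°C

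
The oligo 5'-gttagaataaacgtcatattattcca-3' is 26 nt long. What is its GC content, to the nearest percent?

Counting bases: G=3, T=9, C=4, A=10
G+C = 3 + 4 = 7 out of 26 bases
%GC = 7/26 × 100 = 26.92% ≈ 27%

27%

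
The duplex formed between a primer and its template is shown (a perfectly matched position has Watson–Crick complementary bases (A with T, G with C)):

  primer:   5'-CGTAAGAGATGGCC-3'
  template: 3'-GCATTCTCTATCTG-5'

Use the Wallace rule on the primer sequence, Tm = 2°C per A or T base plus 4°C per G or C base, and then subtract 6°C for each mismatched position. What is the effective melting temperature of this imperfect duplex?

32°C

Primer base counts: A=4, T=2, G=5, C=3 → A+T=6, G+C=8
Perfect-match Tm = 2(6) + 4(8) = 12 + 32 = 44°C
Mismatches (positions where the bases are not complementary): 2 (at positions 11, 13)
Effective Tm = 44 − 2×6 = 44 − 12 = 32°C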